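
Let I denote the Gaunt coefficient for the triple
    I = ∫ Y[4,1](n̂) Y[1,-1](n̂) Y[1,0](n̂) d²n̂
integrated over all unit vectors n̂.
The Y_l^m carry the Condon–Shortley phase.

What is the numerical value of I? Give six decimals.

triangle: need 3≤l₃≤5, have 1; I=0

0.000000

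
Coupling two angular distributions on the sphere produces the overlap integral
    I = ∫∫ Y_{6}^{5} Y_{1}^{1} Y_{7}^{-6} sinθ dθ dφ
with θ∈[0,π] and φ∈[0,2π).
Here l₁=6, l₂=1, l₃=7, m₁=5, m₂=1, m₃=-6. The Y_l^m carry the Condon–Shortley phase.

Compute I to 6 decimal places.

0.309019

Rules hold: Σm=0, L=14 even, 5≤7≤7.
N = 13·3·15 = 585
Δ = 0!·12!·2!/15! = 1/1365
Racah Σ t=0..0: t=0:+1/518400 = 1/518400
⇒ 3j(6 1 7; 0 0 0)² = 7/195, sgn -1
Racah Σ t=0..0: t=0:+1/79833600 = 1/79833600
⇒ 3j(6 1 7; 5 1 -6)² = 2/35, sgn -1
4πI² = N·(3j₀)²·(3jₘ)² = 6/5
I = +1·√(1.2/4π) = 0.30901936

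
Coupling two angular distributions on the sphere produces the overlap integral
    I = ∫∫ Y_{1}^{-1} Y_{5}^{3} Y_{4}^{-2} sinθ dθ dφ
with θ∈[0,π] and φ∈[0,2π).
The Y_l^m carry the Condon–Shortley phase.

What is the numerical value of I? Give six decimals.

m-sum 0 ✓  L=10 even ✓  4≤4≤6 ✓
Π(2lᵢ+1) = 3×11×9 = 297
triangle coeff Δ(1,5,4) = 1/495
Σ_t [1,1]: t=1:−1/576 = -1/576
(3j)²=5/99 [(1 5 4; 0 0 0)], sign=-1
Σ_t [2,2]: t=2:+1/2880 = 1/2880
(3j)²=28/495 [(1 5 4; -1 3 -2)], sign=+1
⇒ 4πI² = 28/33
I = (-1)√(28/33/(4π)) = -0.25984664

-0.259847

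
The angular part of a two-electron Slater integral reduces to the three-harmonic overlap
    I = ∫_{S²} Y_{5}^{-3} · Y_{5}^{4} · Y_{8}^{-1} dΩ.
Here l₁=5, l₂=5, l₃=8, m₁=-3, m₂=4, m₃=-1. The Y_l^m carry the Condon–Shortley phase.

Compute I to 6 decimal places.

0.100827

Checks pass: Σm=0; 18 even; l₃=8∈[0,10].
(2·5+1)(2·5+1)(2·8+1) = 2057
Δ: 2! 8! 8! / 19! → 1/37413090
sum: t=0:+1/1036800 t=1:−1/331776 t=2:+1/1036800 = -1/921600
3j²(5 5 8; 0 0 0) = Δ·Π!·Σ² = 490/46189  (sign -1)
sum: t=1:−1/203212800 t=2:+1/14515200 = 13/203212800
3j²(5 5 8; -3 4 -1) = Δ·Π!·Σ² = 104/17765  (sign -1)
combine: 4πI² = 2057·490/46189·104/17765 = 784/6137
take √, sign +1: I = 0.10082658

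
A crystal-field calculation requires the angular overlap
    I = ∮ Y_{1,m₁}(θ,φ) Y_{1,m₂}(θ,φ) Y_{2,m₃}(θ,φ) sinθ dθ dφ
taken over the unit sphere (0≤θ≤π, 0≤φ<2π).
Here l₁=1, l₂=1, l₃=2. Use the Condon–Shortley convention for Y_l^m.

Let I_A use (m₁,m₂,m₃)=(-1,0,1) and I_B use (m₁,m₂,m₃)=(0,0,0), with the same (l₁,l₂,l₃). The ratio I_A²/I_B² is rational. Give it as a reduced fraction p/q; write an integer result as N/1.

3/4

Same 1,1,2: normalisation and zero-m 3j drop out of the ratio.
A: Δ: 0! 2! 2! / 5! → 1/30; sum: t=0:+1/2 = 1/2; 3j²(1 1 2; -1 0 1) = Δ·Π!·Σ² = 1/10  (sign -1)
B: Δ: 0! 2! 2! / 5! → 1/30; sum: t=0:+1/1 = 1/1; 3j²(1 1 2; 0 0 0) = Δ·Π!·Σ² = 2/15  (sign +1)
I_A²/I_B² = (1/10)/(2/15) = 3/4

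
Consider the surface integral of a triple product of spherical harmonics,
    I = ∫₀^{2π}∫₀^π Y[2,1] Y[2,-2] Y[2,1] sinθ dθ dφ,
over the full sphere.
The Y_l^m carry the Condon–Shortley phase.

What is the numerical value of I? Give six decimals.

m-sum 0 ✓  L=6 even ✓  0≤2≤4 ✓
Π(2lᵢ+1) = 5×5×5 = 125
triangle coeff Δ(2,2,2) = 1/630
Σ_t [0,2]: t=0:+1/8 t=1:−1/1 t=2:+1/8 = -3/4
(3j)²=2/35 [(2 2 2; 0 0 0)], sign=-1
Σ_t [0,0]: t=0:+1/4 = 1/4
(3j)²=3/35 [(2 2 2; 1 -2 1)], sign=-1
⇒ 4πI² = 30/49
I = (+1)√(30/49/(4π)) = 0.22072812

0.220728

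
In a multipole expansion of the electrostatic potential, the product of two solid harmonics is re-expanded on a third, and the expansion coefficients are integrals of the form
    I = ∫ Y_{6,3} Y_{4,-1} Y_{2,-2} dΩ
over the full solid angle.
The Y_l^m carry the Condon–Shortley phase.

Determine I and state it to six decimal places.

m-sum 0 ✓  L=12 even ✓  2≤2≤10 ✓
Π(2lᵢ+1) = 13×9×5 = 585
triangle coeff Δ(6,4,2) = 1/6435
Σ_t [4,4]: t=4:+1/2304 = 1/2304
(3j)²=5/143 [(6 4 2; 0 0 0)], sign=+1
Σ_t [3,3]: t=3:−1/17280 = -1/17280
(3j)²=14/715 [(6 4 2; 3 -1 -2)], sign=-1
⇒ 4πI² = 630/1573
I = (-1)√(630/1573/(4π)) = -0.17852580

-0.178526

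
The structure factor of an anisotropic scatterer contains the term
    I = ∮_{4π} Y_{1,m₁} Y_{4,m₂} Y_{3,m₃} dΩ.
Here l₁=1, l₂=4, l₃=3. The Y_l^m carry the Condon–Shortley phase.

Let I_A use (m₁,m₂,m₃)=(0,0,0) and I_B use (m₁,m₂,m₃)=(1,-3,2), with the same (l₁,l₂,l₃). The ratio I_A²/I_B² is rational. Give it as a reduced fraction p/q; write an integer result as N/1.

16/21

Shared (l₁,l₂,l₃)=(1,4,3): N and (l;000)² cancel in I_A²/I_B².
A: Δ = 2!·0!·6!/9! = 1/252; Racah Σ t=1..1: t=1:−1/36 = -1/36; ⇒ 3j(1 4 3; 0 0 0)² = 4/63, sgn +1
B: Δ = 2!·0!·6!/9! = 1/252; Racah Σ t=0..0: t=0:+1/240 = 1/240; ⇒ 3j(1 4 3; 1 -3 2)² = 1/12, sgn -1
I_A²/I_B² = (4/63)/(1/12) = 16/21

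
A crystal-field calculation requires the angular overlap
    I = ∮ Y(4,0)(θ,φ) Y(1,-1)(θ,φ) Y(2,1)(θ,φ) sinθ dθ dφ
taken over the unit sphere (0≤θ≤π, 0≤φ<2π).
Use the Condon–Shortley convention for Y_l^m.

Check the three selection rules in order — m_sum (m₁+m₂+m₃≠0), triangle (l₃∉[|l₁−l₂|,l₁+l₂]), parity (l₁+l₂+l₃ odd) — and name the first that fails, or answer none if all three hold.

azimuthal sum: 0 − 1 + 1 = 0  ✓
3 ≤ 2 ≤ 5 (triangle on l)  ✗
L = 4 + 1 + 2 = 7 (odd)

triangle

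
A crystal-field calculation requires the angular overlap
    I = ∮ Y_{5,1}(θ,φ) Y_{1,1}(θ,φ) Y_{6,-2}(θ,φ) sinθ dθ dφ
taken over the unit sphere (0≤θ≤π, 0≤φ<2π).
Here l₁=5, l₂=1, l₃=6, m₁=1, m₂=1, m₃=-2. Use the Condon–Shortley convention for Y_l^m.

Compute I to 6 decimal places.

0.216205

m-sum 0 ✓  L=12 even ✓  4≤6≤6 ✓
Π(2lᵢ+1) = 11×3×13 = 429
triangle coeff Δ(5,1,6) = 1/858
Σ_t [0,0]: t=0:+1/14400 = 1/14400
(3j)²=6/143 [(5 1 6; 0 0 0)], sign=+1
Σ_t [0,0]: t=0:+1/34560 = 1/34560
(3j)²=14/429 [(5 1 6; 1 1 -2)], sign=+1
⇒ 4πI² = 84/143
I = (+1)√(84/143/(4π)) = 0.21620548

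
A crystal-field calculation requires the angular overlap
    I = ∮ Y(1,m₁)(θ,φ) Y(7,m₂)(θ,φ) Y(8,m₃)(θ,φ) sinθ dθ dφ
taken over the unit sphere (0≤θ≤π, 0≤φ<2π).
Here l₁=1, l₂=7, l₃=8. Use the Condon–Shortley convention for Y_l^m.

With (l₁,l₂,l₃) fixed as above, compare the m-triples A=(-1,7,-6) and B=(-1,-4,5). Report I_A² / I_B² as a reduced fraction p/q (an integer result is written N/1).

1/78

Same 1,7,8: normalisation and zero-m 3j drop out of the ratio.
A: Δ: 0! 2! 14! / 17! → 1/2040; sum: t=0:+1/174356582400 = 1/174356582400; 3j²(1 7 8; -1 7 -6) = Δ·Π!·Σ² = 1/2040  (sign +1)
B: Δ: 0! 2! 14! / 17! → 1/2040; sum: t=0:+1/479001600 = 1/479001600; 3j²(1 7 8; -1 -4 5) = Δ·Π!·Σ² = 13/340  (sign -1)
I_A²/I_B² = (1/2040)/(13/340) = 1/78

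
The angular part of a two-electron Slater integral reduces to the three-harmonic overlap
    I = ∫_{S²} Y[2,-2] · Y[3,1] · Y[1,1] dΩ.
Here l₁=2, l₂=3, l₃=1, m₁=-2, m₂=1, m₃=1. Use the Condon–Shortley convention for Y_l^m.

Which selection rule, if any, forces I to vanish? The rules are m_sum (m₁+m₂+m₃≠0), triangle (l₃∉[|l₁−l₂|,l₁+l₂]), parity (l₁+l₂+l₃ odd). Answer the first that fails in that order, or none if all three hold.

none

azimuthal sum: -2 + 1 + 1 = 0  ✓
1 ≤ 1 ≤ 5 (triangle on l)  ✓
L = 2 + 3 + 1 = 6 (even)  ✓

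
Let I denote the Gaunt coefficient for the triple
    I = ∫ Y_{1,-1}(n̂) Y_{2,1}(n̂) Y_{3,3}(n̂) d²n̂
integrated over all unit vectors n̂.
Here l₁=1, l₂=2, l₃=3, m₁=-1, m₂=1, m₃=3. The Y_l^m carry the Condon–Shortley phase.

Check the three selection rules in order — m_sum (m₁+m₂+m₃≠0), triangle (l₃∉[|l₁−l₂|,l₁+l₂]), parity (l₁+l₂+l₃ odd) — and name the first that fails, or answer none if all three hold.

m_sum

m₁+m₂+m₃ = -1 + 1 + 3 = 3  ✗
triangle: |1−2|=1 ≤ l₃=3 ≤ 1+2=3
parity: l₁+l₂+l₃ = 6 is even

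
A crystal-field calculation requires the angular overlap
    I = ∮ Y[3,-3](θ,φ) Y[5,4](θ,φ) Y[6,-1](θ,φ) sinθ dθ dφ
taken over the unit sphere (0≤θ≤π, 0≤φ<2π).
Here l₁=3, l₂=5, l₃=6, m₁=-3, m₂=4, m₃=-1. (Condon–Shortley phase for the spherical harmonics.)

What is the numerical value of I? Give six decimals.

m-sum 0 ✓  L=14 even ✓  2≤6≤8 ✓
Π(2lᵢ+1) = 7×11×13 = 1001
triangle coeff Δ(3,5,6) = 1/675675
Σ_t [0,2]: t=0:+1/8640 t=1:−1/2304 t=2:+1/8640 = -7/34560
(3j)²=7/429 [(3 5 6; 0 0 0)], sign=-1
Σ_t [2,2]: t=2:+1/241920 = 1/241920
(3j)²=4/1001 [(3 5 6; -3 4 -1)], sign=-1
⇒ 4πI² = 28/429
I = (+1)√(28/429/(4π)) = 0.07206849

0.072068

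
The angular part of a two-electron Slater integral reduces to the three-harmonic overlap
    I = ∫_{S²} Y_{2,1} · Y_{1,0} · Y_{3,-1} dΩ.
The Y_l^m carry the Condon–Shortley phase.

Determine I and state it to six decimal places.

m-sum 0 ✓  L=6 even ✓  1≤3≤3 ✓
Π(2lᵢ+1) = 5×3×7 = 105
triangle coeff Δ(2,1,3) = 1/105
Σ_t [0,0]: t=0:+1/4 = 1/4
(3j)²=3/35 [(2 1 3; 0 0 0)], sign=-1
Σ_t [0,0]: t=0:+1/6 = 1/6
(3j)²=8/105 [(2 1 3; 1 0 -1)], sign=+1
⇒ 4πI² = 24/35
I = (-1)√(24/35/(4π)) = -0.23359668

-0.233597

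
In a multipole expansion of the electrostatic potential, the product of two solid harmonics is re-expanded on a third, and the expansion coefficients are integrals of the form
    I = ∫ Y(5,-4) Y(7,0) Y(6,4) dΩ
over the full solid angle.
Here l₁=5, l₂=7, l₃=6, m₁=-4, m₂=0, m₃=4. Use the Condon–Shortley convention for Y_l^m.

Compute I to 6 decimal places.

Rules hold: Σm=0, L=18 even, 2≤6≤12.
N = 11·15·13 = 2145
Δ = 6!·4!·8!/19! = 1/174594420
Racah Σ t=1..5: t=1:−1/4147200 t=2:+1/207360 t=3:−1/82944 t=4:+1/207360 t=5:−1/4147200 = -1/345600
⇒ 3j(5 7 6; 0 0 0)² = 420/46189, sgn -1
Racah Σ t=5..6: t=5:−1/4147200 t=6:+1/21772800 = -17/87091200
⇒ 3j(5 7 6; -4 0 4)² = 119/8151, sgn -1
4πI² = N·(3j₀)²·(3jₘ)² = 14700/51623
I = +1·√(0.284757/4π) = 0.15053314

0.150533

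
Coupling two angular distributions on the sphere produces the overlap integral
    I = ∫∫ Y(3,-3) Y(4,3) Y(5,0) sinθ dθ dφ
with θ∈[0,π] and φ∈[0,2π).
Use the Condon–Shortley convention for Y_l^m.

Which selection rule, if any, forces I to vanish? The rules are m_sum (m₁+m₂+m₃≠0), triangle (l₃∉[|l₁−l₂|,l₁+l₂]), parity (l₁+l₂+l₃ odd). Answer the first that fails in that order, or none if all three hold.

none

azimuthal sum: -3 + 3 + 0 = 0  ✓
1 ≤ 5 ≤ 7 (triangle on l)  ✓
L = 3 + 4 + 5 = 12 (even)  ✓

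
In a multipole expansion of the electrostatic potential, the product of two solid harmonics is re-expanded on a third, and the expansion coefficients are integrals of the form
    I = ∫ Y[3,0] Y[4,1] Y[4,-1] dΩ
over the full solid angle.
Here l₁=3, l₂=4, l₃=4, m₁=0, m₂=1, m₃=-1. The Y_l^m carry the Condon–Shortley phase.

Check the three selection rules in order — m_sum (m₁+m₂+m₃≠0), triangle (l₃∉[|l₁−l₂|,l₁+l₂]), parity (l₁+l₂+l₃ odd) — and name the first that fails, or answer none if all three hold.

parity

Σmᵢ = 0  ✓
l₃∈[|l₁−l₂|,l₁+l₂]=[1,7], have l₃=4  ✓
Σlᵢ = 11 ⇒ odd  ✗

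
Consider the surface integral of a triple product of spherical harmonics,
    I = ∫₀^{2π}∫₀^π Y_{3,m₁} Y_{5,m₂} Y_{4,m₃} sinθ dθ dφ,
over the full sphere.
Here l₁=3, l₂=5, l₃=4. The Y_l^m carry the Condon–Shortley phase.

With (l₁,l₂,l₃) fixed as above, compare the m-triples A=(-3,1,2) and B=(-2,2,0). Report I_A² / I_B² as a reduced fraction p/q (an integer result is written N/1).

Same 3,5,4: normalisation and zero-m 3j drop out of the ratio.
A: Δ: 4! 2! 6! / 13! → 1/180180; sum: t=4:+1/2304 = 1/2304; 3j²(3 5 4; -3 1 2) = Δ·Π!·Σ² = 75/4004  (sign +1)
B: Δ: 4! 2! 6! / 13! → 1/180180; sum: t=3:−1/576 t=4:+1/864 = -1/1728; 3j²(3 5 4; -2 2 0) = Δ·Π!·Σ² = 5/1287  (sign -1)
I_A²/I_B² = (75/4004)/(5/1287) = 135/28

135/28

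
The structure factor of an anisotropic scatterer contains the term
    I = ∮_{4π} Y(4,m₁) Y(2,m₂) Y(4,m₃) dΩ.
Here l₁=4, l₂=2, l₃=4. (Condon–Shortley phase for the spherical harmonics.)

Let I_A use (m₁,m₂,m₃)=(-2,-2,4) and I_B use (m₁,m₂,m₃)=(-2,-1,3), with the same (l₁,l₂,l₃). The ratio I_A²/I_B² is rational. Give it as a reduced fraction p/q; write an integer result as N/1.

Shared (l₁,l₂,l₃)=(4,2,4): N and (l;000)² cancel in I_A²/I_B².
A: Δ = 2!·6!·2!/11! = 1/13860; Racah Σ t=0..0: t=0:+1/2880 = 1/2880; ⇒ 3j(4 2 4; -2 -2 4)² = 2/165, sgn +1
B: Δ = 2!·6!·2!/11! = 1/13860; Racah Σ t=0..1: t=0:+1/1440 t=1:−1/240 = -1/288; ⇒ 3j(4 2 4; -2 -1 3)² = 5/132, sgn +1
I_A²/I_B² = (2/165)/(5/132) = 8/25

8/25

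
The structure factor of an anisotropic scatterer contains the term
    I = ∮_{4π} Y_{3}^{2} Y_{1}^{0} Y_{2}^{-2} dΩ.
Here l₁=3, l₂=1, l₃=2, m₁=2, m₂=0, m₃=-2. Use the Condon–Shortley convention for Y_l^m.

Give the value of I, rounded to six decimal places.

0.184674

Checks pass: Σm=0; 6 even; l₃=2∈[2,4].
(2·3+1)(2·1+1)(2·2+1) = 105
Δ: 2! 4! 0! / 7! → 1/105
sum: t=1:−1/4 = -1/4
3j²(3 1 2; 0 0 0) = Δ·Π!·Σ² = 3/35  (sign -1)
sum: t=1:−1/24 = -1/24
3j²(3 1 2; 2 0 -2) = Δ·Π!·Σ² = 1/21  (sign -1)
combine: 4πI² = 105·3/35·1/21 = 3/7
take √, sign +1: I = 0.18467439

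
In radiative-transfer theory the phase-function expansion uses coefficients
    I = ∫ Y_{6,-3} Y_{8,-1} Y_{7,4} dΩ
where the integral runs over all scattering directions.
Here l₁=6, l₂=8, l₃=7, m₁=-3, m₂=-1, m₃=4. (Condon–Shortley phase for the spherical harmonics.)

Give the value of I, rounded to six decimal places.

0.000000

l₁+l₂+l₃=21 is odd: 3j(l;000)=0 ⇒ I=0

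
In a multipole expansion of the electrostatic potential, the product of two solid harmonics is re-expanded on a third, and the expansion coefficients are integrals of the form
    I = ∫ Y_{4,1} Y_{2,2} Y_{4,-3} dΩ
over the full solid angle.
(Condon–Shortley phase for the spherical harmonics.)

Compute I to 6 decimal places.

0.159270

Rules hold: Σm=0, L=10 even, 2≤4≤6.
N = 9·5·9 = 405
Δ = 2!·6!·2!/11! = 1/13860
Racah Σ t=0..2: t=0:+1/192 t=1:−1/36 t=2:+1/192 = -5/288
⇒ 3j(4 2 4; 0 0 0)² = 20/693, sgn -1
Racah Σ t=2..2: t=2:+1/480 = 1/480
⇒ 3j(4 2 4; 1 2 -3)² = 3/110, sgn -1
4πI² = N·(3j₀)²·(3jₘ)² = 270/847
I = +1·√(0.318772/4π) = 0.15927046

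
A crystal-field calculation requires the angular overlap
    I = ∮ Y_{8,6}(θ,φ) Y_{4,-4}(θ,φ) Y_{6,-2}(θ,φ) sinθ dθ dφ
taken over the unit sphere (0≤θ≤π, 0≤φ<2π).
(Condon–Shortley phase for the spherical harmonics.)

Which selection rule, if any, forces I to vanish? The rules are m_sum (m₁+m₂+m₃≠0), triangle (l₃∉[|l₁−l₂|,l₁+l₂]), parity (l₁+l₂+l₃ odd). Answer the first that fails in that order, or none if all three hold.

azimuthal sum: 6 − 4 − 2 = 0  ✓
4 ≤ 6 ≤ 12 (triangle on l)  ✓
L = 8 + 4 + 6 = 18 (even)  ✓

none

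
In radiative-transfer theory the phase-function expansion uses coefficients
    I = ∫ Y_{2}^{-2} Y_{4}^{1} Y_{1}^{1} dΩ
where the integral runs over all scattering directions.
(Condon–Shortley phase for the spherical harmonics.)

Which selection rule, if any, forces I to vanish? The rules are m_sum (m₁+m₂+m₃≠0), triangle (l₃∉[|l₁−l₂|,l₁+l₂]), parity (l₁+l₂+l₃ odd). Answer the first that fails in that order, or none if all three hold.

triangle

Σmᵢ = 0  ✓
l₃∈[|l₁−l₂|,l₁+l₂]=[2,6], have l₃=1  ✗
Σlᵢ = 7 ⇒ odd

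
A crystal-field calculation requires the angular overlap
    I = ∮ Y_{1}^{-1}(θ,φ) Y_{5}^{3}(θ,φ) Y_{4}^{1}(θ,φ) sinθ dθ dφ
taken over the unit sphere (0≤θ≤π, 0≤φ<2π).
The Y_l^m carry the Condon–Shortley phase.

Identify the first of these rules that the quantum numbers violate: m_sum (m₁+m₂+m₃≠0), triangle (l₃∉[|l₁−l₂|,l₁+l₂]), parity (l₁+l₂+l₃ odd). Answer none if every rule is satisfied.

azimuthal sum: -1 + 3 + 1 = 3  ✗
4 ≤ 4 ≤ 6 (triangle on l)
L = 1 + 5 + 4 = 10 (even)

m_sum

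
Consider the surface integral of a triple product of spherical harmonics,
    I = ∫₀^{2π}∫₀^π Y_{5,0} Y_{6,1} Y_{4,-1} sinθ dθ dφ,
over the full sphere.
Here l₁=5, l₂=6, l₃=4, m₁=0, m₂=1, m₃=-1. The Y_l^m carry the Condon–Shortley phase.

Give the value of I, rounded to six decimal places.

L=15 odd ⇒ parity kills the (l;000) factor ⇒ I = 0

0.000000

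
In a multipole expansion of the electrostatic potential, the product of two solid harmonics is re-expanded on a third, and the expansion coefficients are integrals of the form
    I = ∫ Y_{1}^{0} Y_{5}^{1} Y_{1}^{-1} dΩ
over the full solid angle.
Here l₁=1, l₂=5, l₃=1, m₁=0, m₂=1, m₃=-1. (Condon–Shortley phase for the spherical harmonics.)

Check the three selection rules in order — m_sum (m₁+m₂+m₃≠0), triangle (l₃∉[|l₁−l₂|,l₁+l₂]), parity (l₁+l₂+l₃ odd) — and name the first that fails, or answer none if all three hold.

m₁+m₂+m₃ = 0 + 1 − 1 = 0  ✓
triangle: |1−5|=4 ≤ l₃=1 ≤ 1+5=6  ✗
parity: l₁+l₂+l₃ = 7 is odd

triangle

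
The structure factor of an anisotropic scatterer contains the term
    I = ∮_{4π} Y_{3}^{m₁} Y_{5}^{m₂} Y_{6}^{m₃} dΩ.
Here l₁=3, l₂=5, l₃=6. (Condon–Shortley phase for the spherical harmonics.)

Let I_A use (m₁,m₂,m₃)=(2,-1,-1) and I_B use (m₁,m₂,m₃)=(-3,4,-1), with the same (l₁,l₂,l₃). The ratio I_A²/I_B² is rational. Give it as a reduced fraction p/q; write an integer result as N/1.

Shared (l₁,l₂,l₃)=(3,5,6): N and (l;000)² cancel in I_A²/I_B².
A: Δ = 2!·4!·8!/15! = 1/675675; Racah Σ t=0..1: t=0:+1/6912 t=1:−1/17280 = 1/11520; ⇒ 3j(3 5 6; 2 -1 -1)² = 2/143, sgn -1
B: Δ = 2!·4!·8!/15! = 1/675675; Racah Σ t=2..2: t=2:+1/241920 = 1/241920; ⇒ 3j(3 5 6; -3 4 -1)² = 4/1001, sgn -1
I_A²/I_B² = (2/143)/(4/1001) = 7/2

7/2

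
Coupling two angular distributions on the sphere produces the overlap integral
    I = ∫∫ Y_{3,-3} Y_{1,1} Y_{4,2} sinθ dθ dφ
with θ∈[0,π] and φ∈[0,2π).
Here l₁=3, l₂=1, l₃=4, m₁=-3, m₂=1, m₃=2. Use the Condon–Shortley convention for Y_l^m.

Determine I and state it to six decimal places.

m-sum 0 ✓  L=8 even ✓  2≤4≤4 ✓
Π(2lᵢ+1) = 7×3×9 = 189
triangle coeff Δ(3,1,4) = 1/252
Σ_t [0,0]: t=0:+1/36 = 1/36
(3j)²=4/63 [(3 1 4; 0 0 0)], sign=+1
Σ_t [0,0]: t=0:+1/1440 = 1/1440
(3j)²=1/252 [(3 1 4; -3 1 2)], sign=+1
⇒ 4πI² = 1/21
I = (+1)√(1/21/(4π)) = 0.06155813

0.061558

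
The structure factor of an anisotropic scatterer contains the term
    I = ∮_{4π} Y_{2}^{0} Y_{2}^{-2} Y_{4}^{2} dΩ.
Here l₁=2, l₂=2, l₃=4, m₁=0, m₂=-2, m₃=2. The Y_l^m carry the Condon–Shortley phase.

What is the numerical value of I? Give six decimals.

0.156078

Checks pass: Σm=0; 8 even; l₃=4∈[0,4].
(2·2+1)(2·2+1)(2·4+1) = 225
Δ: 0! 4! 4! / 9! → 1/630
sum: t=0:+1/16 = 1/16
3j²(2 2 4; 0 0 0) = Δ·Π!·Σ² = 2/35  (sign +1)
sum: t=0:+1/96 = 1/96
3j²(2 2 4; 0 -2 2) = Δ·Π!·Σ² = 1/42  (sign +1)
combine: 4πI² = 225·2/35·1/42 = 15/49
take √, sign +1: I = 0.15607835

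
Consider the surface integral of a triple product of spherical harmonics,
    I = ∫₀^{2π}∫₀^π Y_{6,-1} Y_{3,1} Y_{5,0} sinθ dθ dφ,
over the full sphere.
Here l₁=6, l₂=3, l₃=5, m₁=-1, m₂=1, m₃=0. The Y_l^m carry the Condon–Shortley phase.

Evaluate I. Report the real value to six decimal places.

-0.077843

Checks pass: Σm=0; 14 even; l₃=5∈[3,9].
(2·6+1)(2·3+1)(2·5+1) = 1001
Δ: 4! 8! 2! / 15! → 1/675675
sum: t=1:−1/8640 t=2:+1/2304 t=3:−1/8640 = 7/34560
3j²(6 3 5; 0 0 0) = Δ·Π!·Σ² = 7/429  (sign -1)
sum: t=2:+1/5760 t=3:−1/3456 t=4:+1/34560 = -1/11520
3j²(6 3 5; -1 1 0) = Δ·Π!·Σ² = 2/429  (sign +1)
combine: 4πI² = 1001·7/429·2/429 = 98/1287
take √, sign -1: I = -0.07784287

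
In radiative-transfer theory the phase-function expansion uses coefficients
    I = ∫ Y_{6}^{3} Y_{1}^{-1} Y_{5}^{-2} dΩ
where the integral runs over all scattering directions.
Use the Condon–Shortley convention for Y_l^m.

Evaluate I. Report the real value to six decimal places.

Checks pass: Σm=0; 12 even; l₃=5∈[5,7].
(2·6+1)(2·1+1)(2·5+1) = 429
Δ: 2! 10! 0! / 13! → 1/858
sum: t=1:−1/14400 = -1/14400
3j²(6 1 5; 0 0 0) = Δ·Π!·Σ² = 6/143  (sign +1)
sum: t=0:+1/60480 = 1/60480
3j²(6 1 5; 3 -1 -2) = Δ·Π!·Σ² = 6/143  (sign -1)
combine: 4πI² = 429·6/143·6/143 = 108/143
take √, sign -1: I = -0.24515397

-0.245154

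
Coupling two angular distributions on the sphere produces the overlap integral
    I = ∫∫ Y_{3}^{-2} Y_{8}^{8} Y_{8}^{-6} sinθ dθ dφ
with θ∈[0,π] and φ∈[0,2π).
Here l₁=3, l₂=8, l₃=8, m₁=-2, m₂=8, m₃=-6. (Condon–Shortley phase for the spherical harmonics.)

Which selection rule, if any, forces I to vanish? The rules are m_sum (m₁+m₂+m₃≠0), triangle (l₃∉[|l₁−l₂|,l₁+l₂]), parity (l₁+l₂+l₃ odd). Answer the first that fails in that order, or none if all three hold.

Σmᵢ = 0  ✓
l₃∈[|l₁−l₂|,l₁+l₂]=[5,11], have l₃=8  ✓
Σlᵢ = 19 ⇒ odd  ✗

parity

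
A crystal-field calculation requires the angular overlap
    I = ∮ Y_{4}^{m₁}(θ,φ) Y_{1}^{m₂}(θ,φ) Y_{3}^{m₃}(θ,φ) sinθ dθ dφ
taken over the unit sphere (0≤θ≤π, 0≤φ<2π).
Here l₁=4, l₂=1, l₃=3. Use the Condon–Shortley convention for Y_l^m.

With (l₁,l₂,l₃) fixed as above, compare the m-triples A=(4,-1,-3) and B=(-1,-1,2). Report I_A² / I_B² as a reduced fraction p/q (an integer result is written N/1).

l's match ⇒ only the (l;m) 3-j factors differ between A and B.
A: triangle coeff Δ(4,1,3) = 1/252; Σ_t [0,0]: t=0:+1/1440 = 1/1440; (3j)²=1/9 [(4 1 3; 4 -1 -3)], sign=+1
B: triangle coeff Δ(4,1,3) = 1/252; Σ_t [0,0]: t=0:+1/240 = 1/240; (3j)²=1/84 [(4 1 3; -1 -1 2)], sign=-1
I_A²/I_B² = (1/9)/(1/84) = 28/3

28/3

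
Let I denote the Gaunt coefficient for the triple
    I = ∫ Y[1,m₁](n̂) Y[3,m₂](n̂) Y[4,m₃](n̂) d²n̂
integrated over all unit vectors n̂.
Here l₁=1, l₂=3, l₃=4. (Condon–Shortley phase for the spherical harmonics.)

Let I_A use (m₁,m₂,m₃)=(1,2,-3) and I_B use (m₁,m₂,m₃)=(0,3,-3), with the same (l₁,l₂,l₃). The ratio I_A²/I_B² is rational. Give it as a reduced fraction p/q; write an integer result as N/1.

Shared (l₁,l₂,l₃)=(1,3,4): N and (l;000)² cancel in I_A²/I_B².
A: Δ = 0!·2!·6!/9! = 1/252; Racah Σ t=0..0: t=0:+1/240 = 1/240; ⇒ 3j(1 3 4; 1 2 -3)² = 1/12, sgn -1
B: Δ = 0!·2!·6!/9! = 1/252; Racah Σ t=0..0: t=0:+1/720 = 1/720; ⇒ 3j(1 3 4; 0 3 -3)² = 1/36, sgn -1
I_A²/I_B² = (1/12)/(1/36) = 3/1

3/1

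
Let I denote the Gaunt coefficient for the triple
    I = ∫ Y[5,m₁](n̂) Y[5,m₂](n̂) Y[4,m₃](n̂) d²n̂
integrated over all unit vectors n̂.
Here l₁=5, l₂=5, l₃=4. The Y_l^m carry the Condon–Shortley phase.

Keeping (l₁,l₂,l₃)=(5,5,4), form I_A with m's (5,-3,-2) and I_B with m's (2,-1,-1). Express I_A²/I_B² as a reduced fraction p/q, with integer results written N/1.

Same 5,5,4: normalisation and zero-m 3j drop out of the ratio.
A: Δ: 6! 4! 4! / 15! → 1/3153150; sum: t=0:+1/69120 = 1/69120; 3j²(5 5 4; 5 -3 -2) = Δ·Π!·Σ² = 4/143  (sign +1)
B: Δ: 6! 4! 4! / 15! → 1/3153150; sum: t=0:+1/103680 t=1:−1/2880 t=2:+1/1152 t=3:−1/5184 = 7/20736; 3j²(5 5 4; 2 -1 -1) = Δ·Π!·Σ² = 35/2574  (sign -1)
I_A²/I_B² = (4/143)/(35/2574) = 72/35

72/35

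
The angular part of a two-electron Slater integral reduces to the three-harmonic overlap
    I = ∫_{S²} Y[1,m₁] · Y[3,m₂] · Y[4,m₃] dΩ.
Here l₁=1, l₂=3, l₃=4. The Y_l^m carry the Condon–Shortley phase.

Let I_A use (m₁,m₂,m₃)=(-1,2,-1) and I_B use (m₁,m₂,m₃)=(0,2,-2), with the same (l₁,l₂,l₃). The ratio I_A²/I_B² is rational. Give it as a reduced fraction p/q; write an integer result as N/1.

l's match ⇒ only the (l;m) 3-j factors differ between A and B.
A: triangle coeff Δ(1,3,4) = 1/252; Σ_t [0,0]: t=0:+1/240 = 1/240; (3j)²=1/84 [(1 3 4; -1 2 -1)], sign=-1
B: triangle coeff Δ(1,3,4) = 1/252; Σ_t [0,0]: t=0:+1/120 = 1/120; (3j)²=1/21 [(1 3 4; 0 2 -2)], sign=+1
I_A²/I_B² = (1/84)/(1/21) = 1/4

1/4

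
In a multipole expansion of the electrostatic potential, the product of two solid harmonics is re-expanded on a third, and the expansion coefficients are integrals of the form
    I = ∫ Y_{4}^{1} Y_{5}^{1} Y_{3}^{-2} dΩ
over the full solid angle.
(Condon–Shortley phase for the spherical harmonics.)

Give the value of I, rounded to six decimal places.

0.138239

Rules hold: Σm=0, L=12 even, 1≤3≤9.
N = 9·11·7 = 693
Δ = 6!·2!·4!/13! = 1/180180
Racah Σ t=2..4: t=2:+1/576 t=3:−1/144 t=4:+1/576 = -1/288
⇒ 3j(4 5 3; 0 0 0)² = 20/1001, sgn +1
Racah Σ t=2..3: t=2:+1/1152 t=3:−1/432 = -5/3456
⇒ 3j(4 5 3; 1 1 -2)² = 625/36036, sgn +1
4πI² = N·(3j₀)²·(3jₘ)² = 3125/13013
I = +1·√(0.240144/4π) = 0.13823925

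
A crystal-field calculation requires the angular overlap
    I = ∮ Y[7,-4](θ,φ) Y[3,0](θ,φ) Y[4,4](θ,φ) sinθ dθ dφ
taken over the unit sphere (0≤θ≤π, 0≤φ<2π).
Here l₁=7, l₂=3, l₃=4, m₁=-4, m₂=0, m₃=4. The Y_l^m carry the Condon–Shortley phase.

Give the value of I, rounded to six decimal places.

0.086551

Checks pass: Σm=0; 14 even; l₃=4∈[4,10].
(2·7+1)(2·3+1)(2·4+1) = 945
Δ: 6! 8! 0! / 15! → 1/45045
sum: t=3:−1/20736 = -1/20736
3j²(7 3 4; 0 0 0) = Δ·Π!·Σ² = 35/1287  (sign -1)
sum: t=3:−1/1451520 = -1/1451520
3j²(7 3 4; -4 0 4) = Δ·Π!·Σ² = 1/273  (sign -1)
combine: 4πI² = 945·35/1287·1/273 = 175/1859
take √, sign +1: I = 0.08655146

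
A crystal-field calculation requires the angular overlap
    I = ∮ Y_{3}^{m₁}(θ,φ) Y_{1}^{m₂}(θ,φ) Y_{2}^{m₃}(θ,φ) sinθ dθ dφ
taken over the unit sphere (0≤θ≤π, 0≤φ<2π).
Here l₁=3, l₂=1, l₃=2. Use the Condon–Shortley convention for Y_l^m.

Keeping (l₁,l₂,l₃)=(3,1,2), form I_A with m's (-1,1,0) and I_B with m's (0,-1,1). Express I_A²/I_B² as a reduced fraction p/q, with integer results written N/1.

2/1

l's match ⇒ only the (l;m) 3-j factors differ between A and B.
A: triangle coeff Δ(3,1,2) = 1/105; Σ_t [2,2]: t=2:+1/8 = 1/8; (3j)²=2/35 [(3 1 2; -1 1 0)], sign=+1
B: triangle coeff Δ(3,1,2) = 1/105; Σ_t [0,0]: t=0:+1/12 = 1/12; (3j)²=1/35 [(3 1 2; 0 -1 1)], sign=-1
I_A²/I_B² = (2/35)/(1/35) = 2/1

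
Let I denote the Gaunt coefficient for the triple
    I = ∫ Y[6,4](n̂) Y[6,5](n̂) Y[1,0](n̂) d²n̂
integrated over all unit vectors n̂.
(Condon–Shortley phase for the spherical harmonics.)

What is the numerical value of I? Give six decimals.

4 + 5 + 0 = 9 ≠ 0: azimuthal integral kills it; I = 0

0.000000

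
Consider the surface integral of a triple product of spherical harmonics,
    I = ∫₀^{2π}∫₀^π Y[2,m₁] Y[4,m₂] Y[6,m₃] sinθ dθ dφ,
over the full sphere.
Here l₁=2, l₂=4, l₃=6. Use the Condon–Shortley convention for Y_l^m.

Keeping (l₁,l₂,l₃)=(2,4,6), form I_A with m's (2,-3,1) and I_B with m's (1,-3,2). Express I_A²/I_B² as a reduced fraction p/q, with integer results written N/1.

Shared (l₁,l₂,l₃)=(2,4,6): N and (l;000)² cancel in I_A²/I_B².
A: Δ = 0!·4!·8!/13! = 1/6435; Racah Σ t=0..0: t=0:+1/120960 = 1/120960; ⇒ 3j(2 4 6; 2 -3 1)² = 1/1287, sgn -1
B: Δ = 0!·4!·8!/13! = 1/6435; Racah Σ t=0..0: t=0:+1/30240 = 1/30240; ⇒ 3j(2 4 6; 1 -3 2)² = 32/6435, sgn +1
I_A²/I_B² = (1/1287)/(32/6435) = 5/32

5/32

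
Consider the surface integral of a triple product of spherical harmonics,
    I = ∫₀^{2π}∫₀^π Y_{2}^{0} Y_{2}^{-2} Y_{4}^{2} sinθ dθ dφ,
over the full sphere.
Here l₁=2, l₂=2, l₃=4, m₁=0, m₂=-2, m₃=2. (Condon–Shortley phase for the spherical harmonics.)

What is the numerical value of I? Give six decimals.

0.156078

m-sum 0 ✓  L=8 even ✓  0≤4≤4 ✓
Π(2lᵢ+1) = 5×5×9 = 225
triangle coeff Δ(2,2,4) = 1/630
Σ_t [0,0]: t=0:+1/16 = 1/16
(3j)²=2/35 [(2 2 4; 0 0 0)], sign=+1
Σ_t [0,0]: t=0:+1/96 = 1/96
(3j)²=1/42 [(2 2 4; 0 -2 2)], sign=+1
⇒ 4πI² = 15/49
I = (+1)√(15/49/(4π)) = 0.15607835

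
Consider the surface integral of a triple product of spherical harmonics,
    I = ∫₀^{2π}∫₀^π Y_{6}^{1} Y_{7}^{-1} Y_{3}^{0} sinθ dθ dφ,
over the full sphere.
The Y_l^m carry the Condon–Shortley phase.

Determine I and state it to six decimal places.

-0.127722

Checks pass: Σm=0; 16 even; l₃=3∈[1,13].
(2·6+1)(2·7+1)(2·3+1) = 1365
Δ: 10! 2! 4! / 17! → 1/2042040
sum: t=4:+1/207360 t=5:−1/57600 t=6:+1/207360 = -1/129600
3j²(6 7 3; 0 0 0) = Δ·Π!·Σ² = 168/12155  (sign +1)
sum: t=3:−1/362880 t=4:+1/69120 t=5:−1/172800 = 43/7257600
3j²(6 7 3; 1 -1 0) = Δ·Π!·Σ² = 1849/170170  (sign -1)
combine: 4πI² = 1365·168/12155·1849/170170 = 465948/2272985
take √, sign -1: I = -0.12772194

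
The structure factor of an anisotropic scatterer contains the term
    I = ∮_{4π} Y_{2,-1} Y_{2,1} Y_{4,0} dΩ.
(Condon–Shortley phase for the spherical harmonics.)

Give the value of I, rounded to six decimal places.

0.161197

Checks pass: Σm=0; 8 even; l₃=4∈[0,4].
(2·2+1)(2·2+1)(2·4+1) = 225
Δ: 0! 4! 4! / 9! → 1/630
sum: t=0:+1/16 = 1/16
3j²(2 2 4; 0 0 0) = Δ·Π!·Σ² = 2/35  (sign +1)
sum: t=0:+1/36 = 1/36
3j²(2 2 4; -1 1 0) = Δ·Π!·Σ² = 8/315  (sign +1)
combine: 4πI² = 225·2/35·8/315 = 16/49
take √, sign +1: I = 0.16119702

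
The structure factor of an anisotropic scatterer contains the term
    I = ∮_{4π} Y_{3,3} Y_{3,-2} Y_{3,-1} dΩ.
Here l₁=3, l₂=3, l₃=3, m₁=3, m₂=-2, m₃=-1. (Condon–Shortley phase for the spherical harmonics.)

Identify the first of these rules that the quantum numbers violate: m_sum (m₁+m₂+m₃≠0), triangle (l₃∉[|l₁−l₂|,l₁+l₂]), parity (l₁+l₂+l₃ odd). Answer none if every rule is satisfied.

Σmᵢ = 0  ✓
l₃∈[|l₁−l₂|,l₁+l₂]=[0,6], have l₃=3  ✓
Σlᵢ = 9 ⇒ odd  ✗

parity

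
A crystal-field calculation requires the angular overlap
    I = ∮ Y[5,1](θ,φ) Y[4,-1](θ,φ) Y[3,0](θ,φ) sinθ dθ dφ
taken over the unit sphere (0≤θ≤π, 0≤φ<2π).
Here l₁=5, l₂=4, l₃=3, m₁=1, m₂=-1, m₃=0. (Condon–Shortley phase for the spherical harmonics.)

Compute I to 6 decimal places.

-0.115089

Rules hold: Σm=0, L=12 even, 1≤3≤9.
N = 11·9·7 = 693
Δ = 6!·4!·2!/13! = 1/180180
Racah Σ t=2..4: t=2:+1/576 t=3:−1/144 t=4:+1/576 = -1/288
⇒ 3j(5 4 3; 0 0 0)² = 20/1001, sgn +1
Racah Σ t=1..3: t=1:−1/1440 t=2:+1/192 t=3:−1/432 = 19/8640
⇒ 3j(5 4 3; 1 -1 0)² = 361/30030, sgn -1
4πI² = N·(3j₀)²·(3jₘ)² = 2166/13013
I = -1·√(0.166449/4π) = -0.11508947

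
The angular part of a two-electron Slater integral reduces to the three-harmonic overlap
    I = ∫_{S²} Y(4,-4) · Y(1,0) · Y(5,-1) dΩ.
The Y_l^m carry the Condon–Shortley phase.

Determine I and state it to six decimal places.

0.000000

m-sum = -4 + 0 − 1 = -5 ≠ 0 ⇒ I = 0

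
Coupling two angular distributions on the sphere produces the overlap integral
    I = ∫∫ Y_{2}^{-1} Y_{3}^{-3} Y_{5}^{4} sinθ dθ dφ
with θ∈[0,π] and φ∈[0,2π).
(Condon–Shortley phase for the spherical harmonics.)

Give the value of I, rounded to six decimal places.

Checks pass: Σm=0; 10 even; l₃=5∈[1,5].
(2·2+1)(2·3+1)(2·5+1) = 385
Δ: 0! 4! 6! / 11! → 1/2310
sum: t=0:+1/144 = 1/144
3j²(2 3 5; 0 0 0) = Δ·Π!·Σ² = 10/231  (sign -1)
sum: t=0:+1/4320 = 1/4320
3j²(2 3 5; -1 -3 4) = Δ·Π!·Σ² = 2/55  (sign -1)
combine: 4πI² = 385·10/231·2/55 = 20/33
take √, sign +1: I = 0.21961050

0.219610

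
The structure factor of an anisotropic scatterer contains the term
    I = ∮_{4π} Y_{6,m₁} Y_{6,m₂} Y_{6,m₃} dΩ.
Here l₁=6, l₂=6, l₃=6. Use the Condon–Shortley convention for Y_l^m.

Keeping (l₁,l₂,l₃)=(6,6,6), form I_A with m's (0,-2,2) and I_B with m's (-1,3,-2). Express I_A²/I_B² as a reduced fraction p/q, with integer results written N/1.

242/189

l's match ⇒ only the (l;m) 3-j factors differ between A and B.
A: triangle coeff Δ(6,6,6) = 1/325909584; Σ_t [0,4]: t=0:+1/24883200 t=1:−1/518400 t=2:+1/110592 t=3:−1/155520 t=4:+1/1658880 = 11/8294400; (3j)²=11/4199 [(6 6 6; 0 -2 2)], sign=+1
B: triangle coeff Δ(6,6,6) = 1/325909584; Σ_t [3,6]: t=3:−1/1244160 t=4:+1/207360 t=5:−1/276480 t=6:+1/3110400 = 1/1382400; (3j)²=189/92378 [(6 6 6; -1 3 -2)], sign=+1
I_A²/I_B² = (11/4199)/(189/92378) = 242/189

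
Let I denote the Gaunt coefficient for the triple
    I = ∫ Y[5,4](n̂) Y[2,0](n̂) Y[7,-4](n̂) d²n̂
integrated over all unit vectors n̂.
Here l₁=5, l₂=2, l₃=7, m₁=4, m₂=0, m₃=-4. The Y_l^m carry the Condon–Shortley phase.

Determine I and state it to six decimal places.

Checks pass: Σm=0; 14 even; l₃=7∈[3,7].
(2·5+1)(2·2+1)(2·7+1) = 825
Δ: 0! 10! 4! / 15! → 1/15015
sum: t=0:+1/57600 = 1/57600
3j²(5 2 7; 0 0 0) = Δ·Π!·Σ² = 21/715  (sign -1)
sum: t=0:+1/1451520 = 1/1451520
3j²(5 2 7; 4 0 -4) = Δ·Π!·Σ² = 1/91  (sign -1)
combine: 4πI² = 825·21/715·1/91 = 45/169
take √, sign +1: I = 0.14556534

0.145565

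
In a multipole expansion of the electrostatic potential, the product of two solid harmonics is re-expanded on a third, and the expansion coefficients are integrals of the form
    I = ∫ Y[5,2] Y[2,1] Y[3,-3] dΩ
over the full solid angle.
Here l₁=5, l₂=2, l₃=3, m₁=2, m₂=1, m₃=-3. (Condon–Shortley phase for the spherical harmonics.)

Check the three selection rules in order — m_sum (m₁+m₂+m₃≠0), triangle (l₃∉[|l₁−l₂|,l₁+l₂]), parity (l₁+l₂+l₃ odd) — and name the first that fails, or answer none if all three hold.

azimuthal sum: 2 + 1 − 3 = 0  ✓
3 ≤ 3 ≤ 7 (triangle on l)  ✓
L = 5 + 2 + 3 = 10 (even)  ✓

none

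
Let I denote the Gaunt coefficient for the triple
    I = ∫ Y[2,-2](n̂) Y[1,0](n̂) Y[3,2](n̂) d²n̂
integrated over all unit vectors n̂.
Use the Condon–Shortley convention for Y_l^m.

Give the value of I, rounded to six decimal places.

m-sum 0 ✓  L=6 even ✓  1≤3≤3 ✓
Π(2lᵢ+1) = 5×3×7 = 105
triangle coeff Δ(2,1,3) = 1/105
Σ_t [0,0]: t=0:+1/4 = 1/4
(3j)²=3/35 [(2 1 3; 0 0 0)], sign=-1
Σ_t [0,0]: t=0:+1/24 = 1/24
(3j)²=1/21 [(2 1 3; -2 0 2)], sign=-1
⇒ 4πI² = 3/7
I = (+1)√(3/7/(4π)) = 0.18467439

0.184674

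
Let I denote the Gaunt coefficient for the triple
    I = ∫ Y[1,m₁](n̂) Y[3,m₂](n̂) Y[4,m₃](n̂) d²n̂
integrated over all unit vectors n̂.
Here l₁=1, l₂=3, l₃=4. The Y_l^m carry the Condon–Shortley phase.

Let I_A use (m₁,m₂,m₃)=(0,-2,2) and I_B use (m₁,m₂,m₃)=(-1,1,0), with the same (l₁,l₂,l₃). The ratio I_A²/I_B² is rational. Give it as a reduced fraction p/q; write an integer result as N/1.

l's match ⇒ only the (l;m) 3-j factors differ between A and B.
A: triangle coeff Δ(1,3,4) = 1/252; Σ_t [0,0]: t=0:+1/120 = 1/120; (3j)²=1/21 [(1 3 4; 0 -2 2)], sign=+1
B: triangle coeff Δ(1,3,4) = 1/252; Σ_t [0,0]: t=0:+1/96 = 1/96; (3j)²=1/42 [(1 3 4; -1 1 0)], sign=+1
I_A²/I_B² = (1/21)/(1/42) = 2/1

2/1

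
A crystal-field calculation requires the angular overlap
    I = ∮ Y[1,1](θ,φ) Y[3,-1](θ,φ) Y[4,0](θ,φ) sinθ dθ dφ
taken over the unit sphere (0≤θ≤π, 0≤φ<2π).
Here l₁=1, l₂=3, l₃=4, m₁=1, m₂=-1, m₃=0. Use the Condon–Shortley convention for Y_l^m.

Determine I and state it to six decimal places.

Rules hold: Σm=0, L=8 even, 2≤4≤4.
N = 3·7·9 = 189
Δ = 0!·2!·6!/9! = 1/252
Racah Σ t=0..0: t=0:+1/36 = 1/36
⇒ 3j(1 3 4; 0 0 0)² = 4/63, sgn +1
Racah Σ t=0..0: t=0:+1/96 = 1/96
⇒ 3j(1 3 4; 1 -1 0)² = 1/42, sgn +1
4πI² = N·(3j₀)²·(3jₘ)² = 2/7
I = +1·√(0.285714/4π) = 0.15078601

0.150786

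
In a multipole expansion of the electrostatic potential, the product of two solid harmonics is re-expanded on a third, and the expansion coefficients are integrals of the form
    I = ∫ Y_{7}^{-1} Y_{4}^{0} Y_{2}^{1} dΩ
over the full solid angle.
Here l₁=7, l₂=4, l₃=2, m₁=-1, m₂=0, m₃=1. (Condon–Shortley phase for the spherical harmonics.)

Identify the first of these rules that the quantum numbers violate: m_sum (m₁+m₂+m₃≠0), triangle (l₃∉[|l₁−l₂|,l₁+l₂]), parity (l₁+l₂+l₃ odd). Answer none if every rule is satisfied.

triangle

azimuthal sum: -1 + 0 + 1 = 0  ✓
3 ≤ 2 ≤ 11 (triangle on l)  ✗
L = 7 + 4 + 2 = 13 (odd)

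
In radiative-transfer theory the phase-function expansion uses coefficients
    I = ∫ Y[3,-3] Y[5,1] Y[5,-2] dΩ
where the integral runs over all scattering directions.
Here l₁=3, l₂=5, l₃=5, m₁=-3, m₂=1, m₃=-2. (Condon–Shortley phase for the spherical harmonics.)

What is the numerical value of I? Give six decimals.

0.000000

-3 + 1 − 2 = -4 ≠ 0: azimuthal integral kills it; I = 0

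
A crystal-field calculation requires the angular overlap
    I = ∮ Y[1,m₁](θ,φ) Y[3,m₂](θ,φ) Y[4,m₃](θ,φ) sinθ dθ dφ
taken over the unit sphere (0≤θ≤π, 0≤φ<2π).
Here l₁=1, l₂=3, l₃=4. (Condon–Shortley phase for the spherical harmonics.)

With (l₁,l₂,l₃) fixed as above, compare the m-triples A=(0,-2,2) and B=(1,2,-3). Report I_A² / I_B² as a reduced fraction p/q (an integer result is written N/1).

Same 1,3,4: normalisation and zero-m 3j drop out of the ratio.
A: Δ: 0! 2! 6! / 9! → 1/252; sum: t=0:+1/120 = 1/120; 3j²(1 3 4; 0 -2 2) = Δ·Π!·Σ² = 1/21  (sign +1)
B: Δ: 0! 2! 6! / 9! → 1/252; sum: t=0:+1/240 = 1/240; 3j²(1 3 4; 1 2 -3) = Δ·Π!·Σ² = 1/12  (sign -1)
I_A²/I_B² = (1/21)/(1/12) = 4/7

4/7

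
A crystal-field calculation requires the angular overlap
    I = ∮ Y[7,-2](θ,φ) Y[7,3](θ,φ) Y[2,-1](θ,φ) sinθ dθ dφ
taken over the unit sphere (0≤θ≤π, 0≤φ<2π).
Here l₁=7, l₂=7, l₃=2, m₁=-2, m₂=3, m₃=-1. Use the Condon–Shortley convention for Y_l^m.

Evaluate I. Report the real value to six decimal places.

Rules hold: Σm=0, L=16 even, 0≤2≤14.
N = 15·15·5 = 1125
Δ = 12!·2!·2!/17! = 1/185640
Racah Σ t=5..7: t=5:−1/2419200 t=6:+1/518400 t=7:−1/2419200 = 1/907200
⇒ 3j(7 7 2; 0 0 0)² = 56/3315, sgn +1
Racah Σ t=8..9: t=8:+1/1935360 t=9:−1/4354560 = 1/3483648
⇒ 3j(7 7 2; -2 3 -1)² = 125/12376, sgn -1
4πI² = N·(3j₀)²·(3jₘ)² = 9375/48841
I = -1·√(0.191949/4π) = -0.12359145

-0.123591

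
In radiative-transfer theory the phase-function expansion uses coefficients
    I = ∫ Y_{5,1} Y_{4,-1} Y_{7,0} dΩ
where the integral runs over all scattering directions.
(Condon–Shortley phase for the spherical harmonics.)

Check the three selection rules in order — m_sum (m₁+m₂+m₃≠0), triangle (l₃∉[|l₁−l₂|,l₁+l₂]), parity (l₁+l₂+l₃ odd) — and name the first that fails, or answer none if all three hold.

none

Σmᵢ = 0  ✓
l₃∈[|l₁−l₂|,l₁+l₂]=[1,9], have l₃=7  ✓
Σlᵢ = 16 ⇒ even  ✓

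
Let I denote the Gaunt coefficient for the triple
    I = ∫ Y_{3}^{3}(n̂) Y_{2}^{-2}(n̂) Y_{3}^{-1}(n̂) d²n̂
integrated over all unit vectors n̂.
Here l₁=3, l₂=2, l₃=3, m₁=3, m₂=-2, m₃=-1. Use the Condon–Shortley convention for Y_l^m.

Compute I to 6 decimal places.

Rules hold: Σm=0, L=8 even, 1≤3≤5.
N = 7·5·7 = 245
Δ = 2!·4!·2!/9! = 1/3780
Racah Σ t=0..2: t=0:+1/24 t=1:−1/4 t=2:+1/24 = -1/6
⇒ 3j(3 2 3; 0 0 0)² = 4/105, sgn +1
Racah Σ t=0..0: t=0:+1/96 = 1/96
⇒ 3j(3 2 3; 3 -2 -1)² = 1/42, sgn +1
4πI² = N·(3j₀)²·(3jₘ)² = 2/9
I = +1·√(0.222222/4π) = 0.13298076

0.132981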